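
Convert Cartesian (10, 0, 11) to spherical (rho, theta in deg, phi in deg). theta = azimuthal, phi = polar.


rho = sqrt(10^2 + 0^2 + 11^2) = 14.8661
theta = atan2(0, 10) = 0 deg
phi = acos(11/14.8661) = 42.2737 deg

rho = 14.8661, theta = 0 deg, phi = 42.2737 deg


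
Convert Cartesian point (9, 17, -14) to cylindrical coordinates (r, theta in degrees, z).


r = sqrt(9^2 + 17^2) = 19.2354
theta = atan2(17, 9) = 62.1027 deg
z = -14

r = 19.2354, theta = 62.1027 deg, z = -14


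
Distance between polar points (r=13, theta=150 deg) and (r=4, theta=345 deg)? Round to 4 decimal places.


d = sqrt(r1^2 + r2^2 - 2*r1*r2*cos(t2-t1))
d = sqrt(13^2 + 4^2 - 2*13*4*cos(345-150)) = 16.8955

16.8955


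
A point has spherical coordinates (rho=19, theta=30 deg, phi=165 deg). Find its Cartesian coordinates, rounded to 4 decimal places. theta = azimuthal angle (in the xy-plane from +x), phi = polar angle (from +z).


x = 19 * sin(165) * cos(30) = 4.2587
y = 19 * sin(165) * sin(30) = 2.4588
z = 19 * cos(165) = -18.3526

(4.2587, 2.4588, -18.3526)


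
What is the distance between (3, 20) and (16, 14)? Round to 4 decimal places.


d = sqrt((16-3)^2 + (14-20)^2) = 14.3178

14.3178


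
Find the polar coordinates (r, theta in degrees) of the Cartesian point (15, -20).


r = sqrt(15^2 + (-20)^2) = 25
theta = atan2(-20, 15) = 306.8699 degrees

r = 25, theta = 306.8699 degrees


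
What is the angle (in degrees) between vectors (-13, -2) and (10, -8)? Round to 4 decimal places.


dot = -13*10 + -2*-8 = -114
|u| = 13.1529, |v| = 12.8062
cos(angle) = -0.6768
angle = 132.594 degrees

132.594 degrees


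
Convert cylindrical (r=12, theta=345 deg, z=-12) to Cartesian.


x = 12 * cos(345) = 11.5911
y = 12 * sin(345) = -3.1058
z = -12

(11.5911, -3.1058, -12)


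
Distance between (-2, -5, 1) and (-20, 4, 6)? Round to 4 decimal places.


d = sqrt((-20--2)^2 + (4--5)^2 + (6-1)^2) = 20.7364

20.7364


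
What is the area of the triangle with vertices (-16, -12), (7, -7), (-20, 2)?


Area = |x1(y2-y3) + x2(y3-y1) + x3(y1-y2)| / 2
= |-16*(-7-2) + 7*(2--12) + -20*(-12--7)| / 2
= 171

171


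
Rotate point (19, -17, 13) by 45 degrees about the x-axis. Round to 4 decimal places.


x' = 19
y' = -17*cos(45) - 13*sin(45) = -21.2132
z' = -17*sin(45) + 13*cos(45) = -2.8284

(19, -21.2132, -2.8284)


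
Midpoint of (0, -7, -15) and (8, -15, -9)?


Midpoint = ((0+8)/2, (-7+-15)/2, (-15+-9)/2) = (4, -11, -12)

(4, -11, -12)


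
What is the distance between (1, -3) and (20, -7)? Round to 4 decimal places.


d = sqrt((20-1)^2 + (-7--3)^2) = 19.4165

19.4165


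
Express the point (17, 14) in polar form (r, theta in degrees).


r = sqrt(17^2 + 14^2) = 22.0227
theta = atan2(14, 17) = 39.4725 degrees

r = 22.0227, theta = 39.4725 degrees


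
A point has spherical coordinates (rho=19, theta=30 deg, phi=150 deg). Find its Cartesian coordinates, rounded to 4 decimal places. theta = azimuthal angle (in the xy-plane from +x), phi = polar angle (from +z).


x = 19 * sin(150) * cos(30) = 8.2272
y = 19 * sin(150) * sin(30) = 4.75
z = 19 * cos(150) = -16.4545

(8.2272, 4.75, -16.4545)


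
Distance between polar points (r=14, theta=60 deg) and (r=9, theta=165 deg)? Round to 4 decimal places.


d = sqrt(r1^2 + r2^2 - 2*r1*r2*cos(t2-t1))
d = sqrt(14^2 + 9^2 - 2*14*9*cos(165-60)) = 18.4993

18.4993


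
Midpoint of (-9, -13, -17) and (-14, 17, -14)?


Midpoint = ((-9+-14)/2, (-13+17)/2, (-17+-14)/2) = (-11.5, 2, -15.5)

(-11.5, 2, -15.5)


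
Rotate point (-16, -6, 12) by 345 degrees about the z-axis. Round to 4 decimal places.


x' = -16*cos(345) - -6*sin(345) = -17.0077
y' = -16*sin(345) + -6*cos(345) = -1.6545
z' = 12

(-17.0077, -1.6545, 12)


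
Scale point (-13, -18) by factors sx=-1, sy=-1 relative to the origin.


Scaling: (x*sx, y*sy) = (-13*-1, -18*-1) = (13, 18)

(13, 18)


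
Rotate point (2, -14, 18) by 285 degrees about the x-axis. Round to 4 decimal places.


x' = 2
y' = -14*cos(285) - 18*sin(285) = 13.7632
z' = -14*sin(285) + 18*cos(285) = 18.1817

(2, 13.7632, 18.1817)


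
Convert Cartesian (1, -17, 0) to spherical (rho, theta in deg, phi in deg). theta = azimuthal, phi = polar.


rho = sqrt(1^2 + (-17)^2 + 0^2) = 17.0294
theta = atan2(-17, 1) = 273.3665 deg
phi = acos(0/17.0294) = 90 deg

rho = 17.0294, theta = 273.3665 deg, phi = 90 deg


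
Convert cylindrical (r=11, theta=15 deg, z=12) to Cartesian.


x = 11 * cos(15) = 10.6252
y = 11 * sin(15) = 2.847
z = 12

(10.6252, 2.847, 12)


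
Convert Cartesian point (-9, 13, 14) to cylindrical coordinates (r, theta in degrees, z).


r = sqrt((-9)^2 + 13^2) = 15.8114
theta = atan2(13, -9) = 124.6952 deg
z = 14

r = 15.8114, theta = 124.6952 deg, z = 14


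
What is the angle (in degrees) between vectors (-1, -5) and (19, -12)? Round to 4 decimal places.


dot = -1*19 + -5*-12 = 41
|u| = 5.099, |v| = 22.4722
cos(angle) = 0.3578
angle = 69.0343 degrees

69.0343 degrees


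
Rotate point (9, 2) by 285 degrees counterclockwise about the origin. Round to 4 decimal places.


x' = 9*cos(285) - 2*sin(285) = 4.2612
y' = 9*sin(285) + 2*cos(285) = -8.1757

(4.2612, -8.1757)


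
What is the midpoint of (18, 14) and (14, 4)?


Midpoint = ((18+14)/2, (14+4)/2) = (16, 9)

(16, 9)


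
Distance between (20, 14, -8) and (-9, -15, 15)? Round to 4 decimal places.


d = sqrt((-9-20)^2 + (-15-14)^2 + (15--8)^2) = 47.0213

47.0213


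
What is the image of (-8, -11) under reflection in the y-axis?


Reflection across y-axis: (x, y) -> (-x, y)
(-8, -11) -> (8, -11)

(8, -11)


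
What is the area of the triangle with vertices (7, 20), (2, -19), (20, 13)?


Area = |x1(y2-y3) + x2(y3-y1) + x3(y1-y2)| / 2
= |7*(-19-13) + 2*(13-20) + 20*(20--19)| / 2
= 271

271


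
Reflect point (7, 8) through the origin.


Reflection through origin: (x, y) -> (-x, -y)
(7, 8) -> (-7, -8)

(-7, -8)


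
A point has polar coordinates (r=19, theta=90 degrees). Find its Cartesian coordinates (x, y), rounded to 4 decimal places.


x = 19 * cos(90) = 0
y = 19 * sin(90) = 19

(0, 19)


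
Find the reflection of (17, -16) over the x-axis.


Reflection across x-axis: (x, y) -> (x, -y)
(17, -16) -> (17, 16)

(17, 16)


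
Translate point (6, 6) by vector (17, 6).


Translation: (x+dx, y+dy) = (6+17, 6+6) = (23, 12)

(23, 12)


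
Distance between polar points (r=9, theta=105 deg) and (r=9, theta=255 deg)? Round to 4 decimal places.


d = sqrt(r1^2 + r2^2 - 2*r1*r2*cos(t2-t1))
d = sqrt(9^2 + 9^2 - 2*9*9*cos(255-105)) = 17.3867

17.3867


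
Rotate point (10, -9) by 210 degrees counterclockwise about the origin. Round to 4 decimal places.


x' = 10*cos(210) - -9*sin(210) = -13.1603
y' = 10*sin(210) + -9*cos(210) = 2.7942

(-13.1603, 2.7942)


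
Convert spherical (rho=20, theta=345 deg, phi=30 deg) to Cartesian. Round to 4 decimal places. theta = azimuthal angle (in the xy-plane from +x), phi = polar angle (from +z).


x = 20 * sin(30) * cos(345) = 9.6593
y = 20 * sin(30) * sin(345) = -2.5882
z = 20 * cos(30) = 17.3205

(9.6593, -2.5882, 17.3205)


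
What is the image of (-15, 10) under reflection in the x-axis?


Reflection across x-axis: (x, y) -> (x, -y)
(-15, 10) -> (-15, -10)

(-15, -10)


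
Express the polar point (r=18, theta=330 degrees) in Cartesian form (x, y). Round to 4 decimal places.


x = 18 * cos(330) = 15.5885
y = 18 * sin(330) = -9

(15.5885, -9)


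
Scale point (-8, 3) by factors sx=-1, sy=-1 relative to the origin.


Scaling: (x*sx, y*sy) = (-8*-1, 3*-1) = (8, -3)

(8, -3)


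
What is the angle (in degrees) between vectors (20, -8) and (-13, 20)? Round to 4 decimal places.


dot = 20*-13 + -8*20 = -420
|u| = 21.5407, |v| = 23.8537
cos(angle) = -0.8174
angle = 144.8253 degrees

144.8253 degrees


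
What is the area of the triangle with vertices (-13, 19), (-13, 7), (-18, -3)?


Area = |x1(y2-y3) + x2(y3-y1) + x3(y1-y2)| / 2
= |-13*(7--3) + -13*(-3-19) + -18*(19-7)| / 2
= 30

30


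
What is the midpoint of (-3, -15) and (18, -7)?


Midpoint = ((-3+18)/2, (-15+-7)/2) = (7.5, -11)

(7.5, -11)


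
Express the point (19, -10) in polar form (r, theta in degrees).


r = sqrt(19^2 + (-10)^2) = 21.4709
theta = atan2(-10, 19) = 332.2415 degrees

r = 21.4709, theta = 332.2415 degrees


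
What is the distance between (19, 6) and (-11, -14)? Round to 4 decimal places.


d = sqrt((-11-19)^2 + (-14-6)^2) = 36.0555

36.0555


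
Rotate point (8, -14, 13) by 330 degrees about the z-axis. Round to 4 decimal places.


x' = 8*cos(330) - -14*sin(330) = -0.0718
y' = 8*sin(330) + -14*cos(330) = -16.1244
z' = 13

(-0.0718, -16.1244, 13)


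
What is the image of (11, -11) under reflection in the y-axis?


Reflection across y-axis: (x, y) -> (-x, y)
(11, -11) -> (-11, -11)

(-11, -11)


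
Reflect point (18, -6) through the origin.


Reflection through origin: (x, y) -> (-x, -y)
(18, -6) -> (-18, 6)

(-18, 6)


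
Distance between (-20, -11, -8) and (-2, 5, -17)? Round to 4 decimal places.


d = sqrt((-2--20)^2 + (5--11)^2 + (-17--8)^2) = 25.7099

25.7099


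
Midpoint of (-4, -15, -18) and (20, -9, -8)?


Midpoint = ((-4+20)/2, (-15+-9)/2, (-18+-8)/2) = (8, -12, -13)

(8, -12, -13)


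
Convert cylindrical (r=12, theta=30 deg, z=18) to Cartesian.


x = 12 * cos(30) = 10.3923
y = 12 * sin(30) = 6
z = 18

(10.3923, 6, 18)


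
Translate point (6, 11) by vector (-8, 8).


Translation: (x+dx, y+dy) = (6+-8, 11+8) = (-2, 19)

(-2, 19)


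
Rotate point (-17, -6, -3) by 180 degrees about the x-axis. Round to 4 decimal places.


x' = -17
y' = -6*cos(180) - -3*sin(180) = 6
z' = -6*sin(180) + -3*cos(180) = 3

(-17, 6, 3)


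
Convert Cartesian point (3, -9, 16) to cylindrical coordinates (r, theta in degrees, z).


r = sqrt(3^2 + (-9)^2) = 9.4868
theta = atan2(-9, 3) = 288.4349 deg
z = 16

r = 9.4868, theta = 288.4349 deg, z = 16


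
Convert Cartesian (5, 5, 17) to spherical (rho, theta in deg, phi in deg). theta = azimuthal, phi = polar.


rho = sqrt(5^2 + 5^2 + 17^2) = 18.412
theta = atan2(5, 5) = 45 deg
phi = acos(17/18.412) = 22.5846 deg

rho = 18.412, theta = 45 deg, phi = 22.5846 deg


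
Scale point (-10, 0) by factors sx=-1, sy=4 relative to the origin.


Scaling: (x*sx, y*sy) = (-10*-1, 0*4) = (10, 0)

(10, 0)


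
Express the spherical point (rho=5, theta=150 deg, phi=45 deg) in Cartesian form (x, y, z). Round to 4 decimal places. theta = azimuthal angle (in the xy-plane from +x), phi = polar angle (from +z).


x = 5 * sin(45) * cos(150) = -3.0619
y = 5 * sin(45) * sin(150) = 1.7678
z = 5 * cos(45) = 3.5355

(-3.0619, 1.7678, 3.5355)


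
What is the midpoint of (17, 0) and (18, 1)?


Midpoint = ((17+18)/2, (0+1)/2) = (17.5, 0.5)

(17.5, 0.5)


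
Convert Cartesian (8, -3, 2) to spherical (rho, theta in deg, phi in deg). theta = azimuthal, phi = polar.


rho = sqrt(8^2 + (-3)^2 + 2^2) = 8.775
theta = atan2(-3, 8) = 339.444 deg
phi = acos(2/8.775) = 76.8253 deg

rho = 8.775, theta = 339.444 deg, phi = 76.8253 deg


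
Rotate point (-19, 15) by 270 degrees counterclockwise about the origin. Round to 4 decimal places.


x' = -19*cos(270) - 15*sin(270) = 15
y' = -19*sin(270) + 15*cos(270) = 19

(15, 19)


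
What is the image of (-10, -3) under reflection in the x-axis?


Reflection across x-axis: (x, y) -> (x, -y)
(-10, -3) -> (-10, 3)

(-10, 3)


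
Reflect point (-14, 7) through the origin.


Reflection through origin: (x, y) -> (-x, -y)
(-14, 7) -> (14, -7)

(14, -7)


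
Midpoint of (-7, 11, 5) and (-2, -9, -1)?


Midpoint = ((-7+-2)/2, (11+-9)/2, (5+-1)/2) = (-4.5, 1, 2)

(-4.5, 1, 2)


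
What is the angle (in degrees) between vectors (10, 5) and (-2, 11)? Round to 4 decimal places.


dot = 10*-2 + 5*11 = 35
|u| = 11.1803, |v| = 11.1803
cos(angle) = 0.28
angle = 73.7398 degrees

73.7398 degrees


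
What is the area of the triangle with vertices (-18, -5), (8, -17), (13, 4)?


Area = |x1(y2-y3) + x2(y3-y1) + x3(y1-y2)| / 2
= |-18*(-17-4) + 8*(4--5) + 13*(-5--17)| / 2
= 303

303


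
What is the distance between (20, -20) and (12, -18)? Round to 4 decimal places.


d = sqrt((12-20)^2 + (-18--20)^2) = 8.2462

8.2462


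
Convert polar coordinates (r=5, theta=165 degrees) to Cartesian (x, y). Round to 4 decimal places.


x = 5 * cos(165) = -4.8296
y = 5 * sin(165) = 1.2941

(-4.8296, 1.2941)


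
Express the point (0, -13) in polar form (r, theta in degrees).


r = sqrt(0^2 + (-13)^2) = 13
theta = atan2(-13, 0) = 270 degrees

r = 13, theta = 270 degrees


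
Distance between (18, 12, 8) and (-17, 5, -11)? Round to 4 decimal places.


d = sqrt((-17-18)^2 + (5-12)^2 + (-11-8)^2) = 40.4351

40.4351


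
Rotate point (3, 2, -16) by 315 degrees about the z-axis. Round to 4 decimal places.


x' = 3*cos(315) - 2*sin(315) = 3.5355
y' = 3*sin(315) + 2*cos(315) = -0.7071
z' = -16

(3.5355, -0.7071, -16)


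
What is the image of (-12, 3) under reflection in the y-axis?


Reflection across y-axis: (x, y) -> (-x, y)
(-12, 3) -> (12, 3)

(12, 3)


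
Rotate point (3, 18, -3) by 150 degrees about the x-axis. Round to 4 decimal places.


x' = 3
y' = 18*cos(150) - -3*sin(150) = -14.0885
z' = 18*sin(150) + -3*cos(150) = 11.5981

(3, -14.0885, 11.5981)


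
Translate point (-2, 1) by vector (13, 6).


Translation: (x+dx, y+dy) = (-2+13, 1+6) = (11, 7)

(11, 7)


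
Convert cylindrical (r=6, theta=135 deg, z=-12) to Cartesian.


x = 6 * cos(135) = -4.2426
y = 6 * sin(135) = 4.2426
z = -12

(-4.2426, 4.2426, -12)


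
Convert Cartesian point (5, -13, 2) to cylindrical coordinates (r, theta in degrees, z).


r = sqrt(5^2 + (-13)^2) = 13.9284
theta = atan2(-13, 5) = 291.0375 deg
z = 2

r = 13.9284, theta = 291.0375 deg, z = 2


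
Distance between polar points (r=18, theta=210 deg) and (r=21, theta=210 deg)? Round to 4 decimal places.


d = sqrt(r1^2 + r2^2 - 2*r1*r2*cos(t2-t1))
d = sqrt(18^2 + 21^2 - 2*18*21*cos(210-210)) = 3

3


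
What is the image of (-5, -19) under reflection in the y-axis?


Reflection across y-axis: (x, y) -> (-x, y)
(-5, -19) -> (5, -19)

(5, -19)


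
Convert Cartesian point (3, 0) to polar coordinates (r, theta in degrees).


r = sqrt(3^2 + 0^2) = 3
theta = atan2(0, 3) = 0 degrees

r = 3, theta = 0 degrees


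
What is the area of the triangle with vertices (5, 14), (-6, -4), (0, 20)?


Area = |x1(y2-y3) + x2(y3-y1) + x3(y1-y2)| / 2
= |5*(-4-20) + -6*(20-14) + 0*(14--4)| / 2
= 78

78


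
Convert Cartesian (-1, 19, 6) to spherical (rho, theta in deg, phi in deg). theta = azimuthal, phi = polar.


rho = sqrt((-1)^2 + 19^2 + 6^2) = 19.9499
theta = atan2(19, -1) = 93.0128 deg
phi = acos(6/19.9499) = 72.4972 deg

rho = 19.9499, theta = 93.0128 deg, phi = 72.4972 deg


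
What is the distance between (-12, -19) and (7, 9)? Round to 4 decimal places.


d = sqrt((7--12)^2 + (9--19)^2) = 33.8378

33.8378


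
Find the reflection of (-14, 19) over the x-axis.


Reflection across x-axis: (x, y) -> (x, -y)
(-14, 19) -> (-14, -19)

(-14, -19)


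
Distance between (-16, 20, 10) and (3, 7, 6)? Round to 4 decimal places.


d = sqrt((3--16)^2 + (7-20)^2 + (6-10)^2) = 23.3666

23.3666


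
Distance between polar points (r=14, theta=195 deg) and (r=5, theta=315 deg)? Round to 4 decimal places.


d = sqrt(r1^2 + r2^2 - 2*r1*r2*cos(t2-t1))
d = sqrt(14^2 + 5^2 - 2*14*5*cos(315-195)) = 17.0587

17.0587


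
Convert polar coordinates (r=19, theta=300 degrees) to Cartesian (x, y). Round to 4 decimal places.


x = 19 * cos(300) = 9.5
y = 19 * sin(300) = -16.4545

(9.5, -16.4545)


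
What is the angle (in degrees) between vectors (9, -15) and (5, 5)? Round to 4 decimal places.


dot = 9*5 + -15*5 = -30
|u| = 17.4929, |v| = 7.0711
cos(angle) = -0.2425
angle = 104.0362 degrees

104.0362 degrees


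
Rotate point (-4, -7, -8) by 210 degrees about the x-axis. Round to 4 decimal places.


x' = -4
y' = -7*cos(210) - -8*sin(210) = 2.0622
z' = -7*sin(210) + -8*cos(210) = 10.4282

(-4, 2.0622, 10.4282)


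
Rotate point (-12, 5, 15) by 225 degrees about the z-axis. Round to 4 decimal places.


x' = -12*cos(225) - 5*sin(225) = 12.0208
y' = -12*sin(225) + 5*cos(225) = 4.9497
z' = 15

(12.0208, 4.9497, 15)


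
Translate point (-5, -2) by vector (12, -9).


Translation: (x+dx, y+dy) = (-5+12, -2+-9) = (7, -11)

(7, -11)


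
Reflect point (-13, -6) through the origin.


Reflection through origin: (x, y) -> (-x, -y)
(-13, -6) -> (13, 6)

(13, 6)


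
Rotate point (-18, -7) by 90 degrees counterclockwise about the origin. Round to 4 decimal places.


x' = -18*cos(90) - -7*sin(90) = 7
y' = -18*sin(90) + -7*cos(90) = -18

(7, -18)


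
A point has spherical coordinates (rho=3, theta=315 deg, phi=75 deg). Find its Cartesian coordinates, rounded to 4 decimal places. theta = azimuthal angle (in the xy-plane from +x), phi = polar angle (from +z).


x = 3 * sin(75) * cos(315) = 2.049
y = 3 * sin(75) * sin(315) = -2.049
z = 3 * cos(75) = 0.7765

(2.049, -2.049, 0.7765)


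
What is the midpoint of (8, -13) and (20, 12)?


Midpoint = ((8+20)/2, (-13+12)/2) = (14, -0.5)

(14, -0.5)


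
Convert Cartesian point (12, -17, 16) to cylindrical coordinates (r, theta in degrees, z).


r = sqrt(12^2 + (-17)^2) = 20.8087
theta = atan2(-17, 12) = 305.2176 deg
z = 16

r = 20.8087, theta = 305.2176 deg, z = 16


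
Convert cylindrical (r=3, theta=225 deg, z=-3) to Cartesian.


x = 3 * cos(225) = -2.1213
y = 3 * sin(225) = -2.1213
z = -3

(-2.1213, -2.1213, -3)


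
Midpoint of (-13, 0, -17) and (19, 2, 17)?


Midpoint = ((-13+19)/2, (0+2)/2, (-17+17)/2) = (3, 1, 0)

(3, 1, 0)


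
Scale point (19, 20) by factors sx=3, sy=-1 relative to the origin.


Scaling: (x*sx, y*sy) = (19*3, 20*-1) = (57, -20)

(57, -20)


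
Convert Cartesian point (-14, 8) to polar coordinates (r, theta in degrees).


r = sqrt((-14)^2 + 8^2) = 16.1245
theta = atan2(8, -14) = 150.2551 degrees

r = 16.1245, theta = 150.2551 degrees


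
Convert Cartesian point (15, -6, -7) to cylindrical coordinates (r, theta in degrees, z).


r = sqrt(15^2 + (-6)^2) = 16.1555
theta = atan2(-6, 15) = 338.1986 deg
z = -7

r = 16.1555, theta = 338.1986 deg, z = -7


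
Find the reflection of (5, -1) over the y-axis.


Reflection across y-axis: (x, y) -> (-x, y)
(5, -1) -> (-5, -1)

(-5, -1)


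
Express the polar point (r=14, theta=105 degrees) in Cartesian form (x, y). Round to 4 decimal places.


x = 14 * cos(105) = -3.6235
y = 14 * sin(105) = 13.523

(-3.6235, 13.523)


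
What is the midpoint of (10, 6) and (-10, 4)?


Midpoint = ((10+-10)/2, (6+4)/2) = (0, 5)

(0, 5)


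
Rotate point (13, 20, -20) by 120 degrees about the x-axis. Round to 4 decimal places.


x' = 13
y' = 20*cos(120) - -20*sin(120) = 7.3205
z' = 20*sin(120) + -20*cos(120) = 27.3205

(13, 7.3205, 27.3205)


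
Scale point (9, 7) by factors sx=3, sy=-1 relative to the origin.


Scaling: (x*sx, y*sy) = (9*3, 7*-1) = (27, -7)

(27, -7)


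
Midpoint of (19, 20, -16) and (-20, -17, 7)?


Midpoint = ((19+-20)/2, (20+-17)/2, (-16+7)/2) = (-0.5, 1.5, -4.5)

(-0.5, 1.5, -4.5)


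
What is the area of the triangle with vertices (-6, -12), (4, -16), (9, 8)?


Area = |x1(y2-y3) + x2(y3-y1) + x3(y1-y2)| / 2
= |-6*(-16-8) + 4*(8--12) + 9*(-12--16)| / 2
= 130

130


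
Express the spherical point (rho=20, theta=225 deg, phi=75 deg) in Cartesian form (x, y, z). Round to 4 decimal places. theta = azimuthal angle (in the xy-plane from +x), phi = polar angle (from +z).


x = 20 * sin(75) * cos(225) = -13.6603
y = 20 * sin(75) * sin(225) = -13.6603
z = 20 * cos(75) = 5.1764

(-13.6603, -13.6603, 5.1764)


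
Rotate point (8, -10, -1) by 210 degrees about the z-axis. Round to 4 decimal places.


x' = 8*cos(210) - -10*sin(210) = -11.9282
y' = 8*sin(210) + -10*cos(210) = 4.6603
z' = -1

(-11.9282, 4.6603, -1)


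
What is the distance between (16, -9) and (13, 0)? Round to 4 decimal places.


d = sqrt((13-16)^2 + (0--9)^2) = 9.4868

9.4868


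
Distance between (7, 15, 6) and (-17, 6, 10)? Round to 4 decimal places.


d = sqrt((-17-7)^2 + (6-15)^2 + (10-6)^2) = 25.9422

25.9422


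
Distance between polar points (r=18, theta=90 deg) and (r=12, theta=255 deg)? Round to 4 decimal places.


d = sqrt(r1^2 + r2^2 - 2*r1*r2*cos(t2-t1))
d = sqrt(18^2 + 12^2 - 2*18*12*cos(255-90)) = 29.7537

29.7537


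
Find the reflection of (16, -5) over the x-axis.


Reflection across x-axis: (x, y) -> (x, -y)
(16, -5) -> (16, 5)

(16, 5)


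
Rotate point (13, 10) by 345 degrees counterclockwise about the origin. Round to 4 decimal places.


x' = 13*cos(345) - 10*sin(345) = 15.1452
y' = 13*sin(345) + 10*cos(345) = 6.2946

(15.1452, 6.2946)


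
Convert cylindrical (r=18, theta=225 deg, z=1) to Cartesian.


x = 18 * cos(225) = -12.7279
y = 18 * sin(225) = -12.7279
z = 1

(-12.7279, -12.7279, 1)


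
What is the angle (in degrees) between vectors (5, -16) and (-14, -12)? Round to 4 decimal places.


dot = 5*-14 + -16*-12 = 122
|u| = 16.7631, |v| = 18.4391
cos(angle) = 0.3947
angle = 66.7527 degrees

66.7527 degrees


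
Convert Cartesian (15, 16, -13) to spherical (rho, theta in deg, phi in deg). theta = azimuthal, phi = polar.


rho = sqrt(15^2 + 16^2 + (-13)^2) = 25.4951
theta = atan2(16, 15) = 46.8476 deg
phi = acos(-13/25.4951) = 120.6573 deg

rho = 25.4951, theta = 46.8476 deg, phi = 120.6573 deg


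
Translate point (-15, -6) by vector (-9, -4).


Translation: (x+dx, y+dy) = (-15+-9, -6+-4) = (-24, -10)

(-24, -10)


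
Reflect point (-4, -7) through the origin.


Reflection through origin: (x, y) -> (-x, -y)
(-4, -7) -> (4, 7)

(4, 7)


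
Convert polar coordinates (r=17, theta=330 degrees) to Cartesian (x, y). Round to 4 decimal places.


x = 17 * cos(330) = 14.7224
y = 17 * sin(330) = -8.5

(14.7224, -8.5)


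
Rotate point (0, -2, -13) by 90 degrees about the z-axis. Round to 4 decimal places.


x' = 0*cos(90) - -2*sin(90) = 2
y' = 0*sin(90) + -2*cos(90) = 0
z' = -13

(2, 0, -13)


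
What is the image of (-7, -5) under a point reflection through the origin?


Reflection through origin: (x, y) -> (-x, -y)
(-7, -5) -> (7, 5)

(7, 5)


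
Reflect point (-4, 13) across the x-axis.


Reflection across x-axis: (x, y) -> (x, -y)
(-4, 13) -> (-4, -13)

(-4, -13)


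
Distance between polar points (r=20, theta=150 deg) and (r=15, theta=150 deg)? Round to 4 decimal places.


d = sqrt(r1^2 + r2^2 - 2*r1*r2*cos(t2-t1))
d = sqrt(20^2 + 15^2 - 2*20*15*cos(150-150)) = 5

5


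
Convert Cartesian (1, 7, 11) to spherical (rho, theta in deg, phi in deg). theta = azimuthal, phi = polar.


rho = sqrt(1^2 + 7^2 + 11^2) = 13.0767
theta = atan2(7, 1) = 81.8699 deg
phi = acos(11/13.0767) = 32.7339 deg

rho = 13.0767, theta = 81.8699 deg, phi = 32.7339 deg


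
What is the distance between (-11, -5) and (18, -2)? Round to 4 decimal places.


d = sqrt((18--11)^2 + (-2--5)^2) = 29.1548

29.1548


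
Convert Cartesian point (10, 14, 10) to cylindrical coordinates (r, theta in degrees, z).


r = sqrt(10^2 + 14^2) = 17.2047
theta = atan2(14, 10) = 54.4623 deg
z = 10

r = 17.2047, theta = 54.4623 deg, z = 10


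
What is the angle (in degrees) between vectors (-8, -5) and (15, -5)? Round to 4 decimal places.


dot = -8*15 + -5*-5 = -95
|u| = 9.434, |v| = 15.8114
cos(angle) = -0.6369
angle = 129.5597 degrees

129.5597 degrees


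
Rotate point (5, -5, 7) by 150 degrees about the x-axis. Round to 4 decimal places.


x' = 5
y' = -5*cos(150) - 7*sin(150) = 0.8301
z' = -5*sin(150) + 7*cos(150) = -8.5622

(5, 0.8301, -8.5622)


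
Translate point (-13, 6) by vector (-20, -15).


Translation: (x+dx, y+dy) = (-13+-20, 6+-15) = (-33, -9)

(-33, -9)


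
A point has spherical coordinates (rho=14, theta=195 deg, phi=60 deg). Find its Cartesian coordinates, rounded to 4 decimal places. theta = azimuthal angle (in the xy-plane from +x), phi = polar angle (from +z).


x = 14 * sin(60) * cos(195) = -11.7112
y = 14 * sin(60) * sin(195) = -3.138
z = 14 * cos(60) = 7

(-11.7112, -3.138, 7)


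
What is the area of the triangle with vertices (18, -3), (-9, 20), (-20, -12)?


Area = |x1(y2-y3) + x2(y3-y1) + x3(y1-y2)| / 2
= |18*(20--12) + -9*(-12--3) + -20*(-3-20)| / 2
= 558.5

558.5


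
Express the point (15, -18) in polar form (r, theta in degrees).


r = sqrt(15^2 + (-18)^2) = 23.4307
theta = atan2(-18, 15) = 309.8056 degrees

r = 23.4307, theta = 309.8056 degrees


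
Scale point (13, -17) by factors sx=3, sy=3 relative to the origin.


Scaling: (x*sx, y*sy) = (13*3, -17*3) = (39, -51)

(39, -51)


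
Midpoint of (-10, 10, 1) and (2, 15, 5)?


Midpoint = ((-10+2)/2, (10+15)/2, (1+5)/2) = (-4, 12.5, 3)

(-4, 12.5, 3)


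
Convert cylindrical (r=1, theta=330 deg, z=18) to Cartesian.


x = 1 * cos(330) = 0.866
y = 1 * sin(330) = -0.5
z = 18

(0.866, -0.5, 18)


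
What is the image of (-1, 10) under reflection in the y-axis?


Reflection across y-axis: (x, y) -> (-x, y)
(-1, 10) -> (1, 10)

(1, 10)


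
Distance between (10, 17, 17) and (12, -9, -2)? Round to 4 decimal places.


d = sqrt((12-10)^2 + (-9-17)^2 + (-2-17)^2) = 32.2645

32.2645


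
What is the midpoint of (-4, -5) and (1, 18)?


Midpoint = ((-4+1)/2, (-5+18)/2) = (-1.5, 6.5)

(-1.5, 6.5)


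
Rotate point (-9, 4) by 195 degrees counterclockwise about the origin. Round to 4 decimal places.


x' = -9*cos(195) - 4*sin(195) = 9.7286
y' = -9*sin(195) + 4*cos(195) = -1.5343

(9.7286, -1.5343)


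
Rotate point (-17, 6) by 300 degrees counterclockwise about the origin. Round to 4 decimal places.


x' = -17*cos(300) - 6*sin(300) = -3.3038
y' = -17*sin(300) + 6*cos(300) = 17.7224

(-3.3038, 17.7224)


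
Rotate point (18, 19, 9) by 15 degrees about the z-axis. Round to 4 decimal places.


x' = 18*cos(15) - 19*sin(15) = 12.4691
y' = 18*sin(15) + 19*cos(15) = 23.0113
z' = 9

(12.4691, 23.0113, 9)


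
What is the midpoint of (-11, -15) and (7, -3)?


Midpoint = ((-11+7)/2, (-15+-3)/2) = (-2, -9)

(-2, -9)


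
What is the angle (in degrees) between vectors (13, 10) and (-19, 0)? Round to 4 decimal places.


dot = 13*-19 + 10*0 = -247
|u| = 16.4012, |v| = 19
cos(angle) = -0.7926
angle = 142.4314 degrees

142.4314 degrees


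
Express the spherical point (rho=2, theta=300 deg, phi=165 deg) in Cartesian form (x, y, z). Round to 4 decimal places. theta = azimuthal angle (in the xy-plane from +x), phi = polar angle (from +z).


x = 2 * sin(165) * cos(300) = 0.2588
y = 2 * sin(165) * sin(300) = -0.4483
z = 2 * cos(165) = -1.9319

(0.2588, -0.4483, -1.9319)


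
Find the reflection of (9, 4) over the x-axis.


Reflection across x-axis: (x, y) -> (x, -y)
(9, 4) -> (9, -4)

(9, -4)


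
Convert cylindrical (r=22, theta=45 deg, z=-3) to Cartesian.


x = 22 * cos(45) = 15.5563
y = 22 * sin(45) = 15.5563
z = -3

(15.5563, 15.5563, -3)


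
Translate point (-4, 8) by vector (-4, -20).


Translation: (x+dx, y+dy) = (-4+-4, 8+-20) = (-8, -12)

(-8, -12)


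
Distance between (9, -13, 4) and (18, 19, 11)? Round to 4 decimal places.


d = sqrt((18-9)^2 + (19--13)^2 + (11-4)^2) = 33.9706

33.9706


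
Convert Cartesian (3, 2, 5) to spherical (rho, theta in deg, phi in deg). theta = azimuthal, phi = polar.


rho = sqrt(3^2 + 2^2 + 5^2) = 6.1644
theta = atan2(2, 3) = 33.6901 deg
phi = acos(5/6.1644) = 35.7958 deg

rho = 6.1644, theta = 33.6901 deg, phi = 35.7958 deg


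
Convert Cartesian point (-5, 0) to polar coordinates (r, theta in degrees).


r = sqrt((-5)^2 + 0^2) = 5
theta = atan2(0, -5) = 180 degrees

r = 5, theta = 180 degrees


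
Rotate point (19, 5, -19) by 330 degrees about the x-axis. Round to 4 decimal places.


x' = 19
y' = 5*cos(330) - -19*sin(330) = -5.1699
z' = 5*sin(330) + -19*cos(330) = -18.9545

(19, -5.1699, -18.9545)


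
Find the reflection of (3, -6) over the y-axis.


Reflection across y-axis: (x, y) -> (-x, y)
(3, -6) -> (-3, -6)

(-3, -6)


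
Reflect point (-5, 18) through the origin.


Reflection through origin: (x, y) -> (-x, -y)
(-5, 18) -> (5, -18)

(5, -18)


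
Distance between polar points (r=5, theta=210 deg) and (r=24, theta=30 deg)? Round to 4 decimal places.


d = sqrt(r1^2 + r2^2 - 2*r1*r2*cos(t2-t1))
d = sqrt(5^2 + 24^2 - 2*5*24*cos(30-210)) = 29

29


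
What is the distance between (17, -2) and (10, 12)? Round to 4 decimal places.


d = sqrt((10-17)^2 + (12--2)^2) = 15.6525

15.6525


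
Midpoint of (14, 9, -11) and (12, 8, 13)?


Midpoint = ((14+12)/2, (9+8)/2, (-11+13)/2) = (13, 8.5, 1)

(13, 8.5, 1)


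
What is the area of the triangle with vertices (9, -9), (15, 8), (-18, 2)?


Area = |x1(y2-y3) + x2(y3-y1) + x3(y1-y2)| / 2
= |9*(8-2) + 15*(2--9) + -18*(-9-8)| / 2
= 262.5

262.5


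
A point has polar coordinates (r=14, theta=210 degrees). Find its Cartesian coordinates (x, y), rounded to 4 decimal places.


x = 14 * cos(210) = -12.1244
y = 14 * sin(210) = -7

(-12.1244, -7)


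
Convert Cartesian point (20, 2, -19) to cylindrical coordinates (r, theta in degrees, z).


r = sqrt(20^2 + 2^2) = 20.0998
theta = atan2(2, 20) = 5.7106 deg
z = -19

r = 20.0998, theta = 5.7106 deg, z = -19


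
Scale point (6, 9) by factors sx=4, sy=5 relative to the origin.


Scaling: (x*sx, y*sy) = (6*4, 9*5) = (24, 45)

(24, 45)


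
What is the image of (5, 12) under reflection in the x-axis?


Reflection across x-axis: (x, y) -> (x, -y)
(5, 12) -> (5, -12)

(5, -12)


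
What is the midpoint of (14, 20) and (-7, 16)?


Midpoint = ((14+-7)/2, (20+16)/2) = (3.5, 18)

(3.5, 18)


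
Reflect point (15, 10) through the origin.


Reflection through origin: (x, y) -> (-x, -y)
(15, 10) -> (-15, -10)

(-15, -10)


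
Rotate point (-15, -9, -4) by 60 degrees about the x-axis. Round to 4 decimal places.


x' = -15
y' = -9*cos(60) - -4*sin(60) = -1.0359
z' = -9*sin(60) + -4*cos(60) = -9.7942

(-15, -1.0359, -9.7942)


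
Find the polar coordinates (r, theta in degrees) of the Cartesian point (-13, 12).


r = sqrt((-13)^2 + 12^2) = 17.6918
theta = atan2(12, -13) = 137.2906 degrees

r = 17.6918, theta = 137.2906 degrees


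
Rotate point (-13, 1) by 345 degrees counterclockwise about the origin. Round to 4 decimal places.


x' = -13*cos(345) - 1*sin(345) = -12.2982
y' = -13*sin(345) + 1*cos(345) = 4.3306

(-12.2982, 4.3306)


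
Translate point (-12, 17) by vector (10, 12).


Translation: (x+dx, y+dy) = (-12+10, 17+12) = (-2, 29)

(-2, 29)


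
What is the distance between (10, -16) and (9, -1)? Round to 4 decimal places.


d = sqrt((9-10)^2 + (-1--16)^2) = 15.0333

15.0333


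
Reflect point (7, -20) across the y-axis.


Reflection across y-axis: (x, y) -> (-x, y)
(7, -20) -> (-7, -20)

(-7, -20)


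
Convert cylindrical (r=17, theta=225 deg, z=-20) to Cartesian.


x = 17 * cos(225) = -12.0208
y = 17 * sin(225) = -12.0208
z = -20

(-12.0208, -12.0208, -20)


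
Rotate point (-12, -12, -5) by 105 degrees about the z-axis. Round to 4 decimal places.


x' = -12*cos(105) - -12*sin(105) = 14.6969
y' = -12*sin(105) + -12*cos(105) = -8.4853
z' = -5

(14.6969, -8.4853, -5)


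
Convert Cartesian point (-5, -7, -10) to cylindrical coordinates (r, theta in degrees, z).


r = sqrt((-5)^2 + (-7)^2) = 8.6023
theta = atan2(-7, -5) = 234.4623 deg
z = -10

r = 8.6023, theta = 234.4623 deg, z = -10


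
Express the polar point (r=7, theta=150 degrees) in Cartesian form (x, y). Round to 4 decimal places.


x = 7 * cos(150) = -6.0622
y = 7 * sin(150) = 3.5

(-6.0622, 3.5)


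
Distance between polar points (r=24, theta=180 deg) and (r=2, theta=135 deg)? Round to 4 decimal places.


d = sqrt(r1^2 + r2^2 - 2*r1*r2*cos(t2-t1))
d = sqrt(24^2 + 2^2 - 2*24*2*cos(135-180)) = 22.63

22.63


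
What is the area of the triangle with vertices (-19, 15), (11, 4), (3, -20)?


Area = |x1(y2-y3) + x2(y3-y1) + x3(y1-y2)| / 2
= |-19*(4--20) + 11*(-20-15) + 3*(15-4)| / 2
= 404

404


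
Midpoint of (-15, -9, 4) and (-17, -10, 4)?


Midpoint = ((-15+-17)/2, (-9+-10)/2, (4+4)/2) = (-16, -9.5, 4)

(-16, -9.5, 4)


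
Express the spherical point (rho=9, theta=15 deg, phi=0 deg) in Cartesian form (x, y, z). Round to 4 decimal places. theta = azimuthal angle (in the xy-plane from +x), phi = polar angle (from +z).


x = 9 * sin(0) * cos(15) = 0
y = 9 * sin(0) * sin(15) = 0
z = 9 * cos(0) = 9

(0, 0, 9)


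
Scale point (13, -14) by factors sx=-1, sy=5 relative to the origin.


Scaling: (x*sx, y*sy) = (13*-1, -14*5) = (-13, -70)

(-13, -70)


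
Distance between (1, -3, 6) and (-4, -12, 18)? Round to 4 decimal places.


d = sqrt((-4-1)^2 + (-12--3)^2 + (18-6)^2) = 15.8114

15.8114


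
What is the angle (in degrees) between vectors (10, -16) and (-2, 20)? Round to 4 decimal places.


dot = 10*-2 + -16*20 = -340
|u| = 18.868, |v| = 20.0998
cos(angle) = -0.8965
angle = 153.7052 degrees

153.7052 degrees


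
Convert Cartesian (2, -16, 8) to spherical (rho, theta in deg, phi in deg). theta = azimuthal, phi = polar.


rho = sqrt(2^2 + (-16)^2 + 8^2) = 18
theta = atan2(-16, 2) = 277.125 deg
phi = acos(8/18) = 63.6122 deg

rho = 18, theta = 277.125 deg, phi = 63.6122 deg


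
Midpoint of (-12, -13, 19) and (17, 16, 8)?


Midpoint = ((-12+17)/2, (-13+16)/2, (19+8)/2) = (2.5, 1.5, 13.5)

(2.5, 1.5, 13.5)


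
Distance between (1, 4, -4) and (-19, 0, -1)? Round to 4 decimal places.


d = sqrt((-19-1)^2 + (0-4)^2 + (-1--4)^2) = 20.6155

20.6155


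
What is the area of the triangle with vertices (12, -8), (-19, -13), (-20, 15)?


Area = |x1(y2-y3) + x2(y3-y1) + x3(y1-y2)| / 2
= |12*(-13-15) + -19*(15--8) + -20*(-8--13)| / 2
= 436.5

436.5


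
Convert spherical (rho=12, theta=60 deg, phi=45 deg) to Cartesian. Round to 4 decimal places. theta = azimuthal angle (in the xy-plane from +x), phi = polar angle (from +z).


x = 12 * sin(45) * cos(60) = 4.2426
y = 12 * sin(45) * sin(60) = 7.3485
z = 12 * cos(45) = 8.4853

(4.2426, 7.3485, 8.4853)


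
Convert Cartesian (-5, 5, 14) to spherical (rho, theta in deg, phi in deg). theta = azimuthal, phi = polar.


rho = sqrt((-5)^2 + 5^2 + 14^2) = 15.6844
theta = atan2(5, -5) = 135 deg
phi = acos(14/15.6844) = 26.7973 deg

rho = 15.6844, theta = 135 deg, phi = 26.7973 deg


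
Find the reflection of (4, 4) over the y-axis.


Reflection across y-axis: (x, y) -> (-x, y)
(4, 4) -> (-4, 4)

(-4, 4)


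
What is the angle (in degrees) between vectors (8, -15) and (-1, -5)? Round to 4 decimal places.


dot = 8*-1 + -15*-5 = 67
|u| = 17, |v| = 5.099
cos(angle) = 0.7729
angle = 39.3824 degrees

39.3824 degrees


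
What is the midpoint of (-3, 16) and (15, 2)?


Midpoint = ((-3+15)/2, (16+2)/2) = (6, 9)

(6, 9)


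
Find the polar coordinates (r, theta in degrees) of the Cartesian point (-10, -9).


r = sqrt((-10)^2 + (-9)^2) = 13.4536
theta = atan2(-9, -10) = 221.9872 degrees

r = 13.4536, theta = 221.9872 degrees


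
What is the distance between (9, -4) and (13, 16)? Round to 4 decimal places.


d = sqrt((13-9)^2 + (16--4)^2) = 20.3961

20.3961


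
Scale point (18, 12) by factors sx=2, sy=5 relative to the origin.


Scaling: (x*sx, y*sy) = (18*2, 12*5) = (36, 60)

(36, 60)


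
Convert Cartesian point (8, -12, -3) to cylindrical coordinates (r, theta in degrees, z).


r = sqrt(8^2 + (-12)^2) = 14.4222
theta = atan2(-12, 8) = 303.6901 deg
z = -3

r = 14.4222, theta = 303.6901 deg, z = -3


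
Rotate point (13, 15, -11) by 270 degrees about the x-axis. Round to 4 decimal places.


x' = 13
y' = 15*cos(270) - -11*sin(270) = -11
z' = 15*sin(270) + -11*cos(270) = -15

(13, -11, -15)


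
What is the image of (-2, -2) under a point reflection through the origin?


Reflection through origin: (x, y) -> (-x, -y)
(-2, -2) -> (2, 2)

(2, 2)


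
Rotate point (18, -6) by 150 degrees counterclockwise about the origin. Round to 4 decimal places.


x' = 18*cos(150) - -6*sin(150) = -12.5885
y' = 18*sin(150) + -6*cos(150) = 14.1962

(-12.5885, 14.1962)


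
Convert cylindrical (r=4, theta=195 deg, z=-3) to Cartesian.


x = 4 * cos(195) = -3.8637
y = 4 * sin(195) = -1.0353
z = -3

(-3.8637, -1.0353, -3)


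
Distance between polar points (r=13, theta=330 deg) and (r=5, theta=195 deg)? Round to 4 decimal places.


d = sqrt(r1^2 + r2^2 - 2*r1*r2*cos(t2-t1))
d = sqrt(13^2 + 5^2 - 2*13*5*cos(195-330)) = 16.9093

16.9093


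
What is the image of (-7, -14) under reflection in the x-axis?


Reflection across x-axis: (x, y) -> (x, -y)
(-7, -14) -> (-7, 14)

(-7, 14)


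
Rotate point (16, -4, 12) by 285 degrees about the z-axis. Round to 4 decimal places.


x' = 16*cos(285) - -4*sin(285) = 0.2774
y' = 16*sin(285) + -4*cos(285) = -16.4901
z' = 12

(0.2774, -16.4901, 12)


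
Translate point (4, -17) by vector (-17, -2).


Translation: (x+dx, y+dy) = (4+-17, -17+-2) = (-13, -19)

(-13, -19)


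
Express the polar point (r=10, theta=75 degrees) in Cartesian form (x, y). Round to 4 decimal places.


x = 10 * cos(75) = 2.5882
y = 10 * sin(75) = 9.6593

(2.5882, 9.6593)


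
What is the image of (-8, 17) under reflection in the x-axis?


Reflection across x-axis: (x, y) -> (x, -y)
(-8, 17) -> (-8, -17)

(-8, -17)


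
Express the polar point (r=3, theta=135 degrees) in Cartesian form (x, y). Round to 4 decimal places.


x = 3 * cos(135) = -2.1213
y = 3 * sin(135) = 2.1213

(-2.1213, 2.1213)


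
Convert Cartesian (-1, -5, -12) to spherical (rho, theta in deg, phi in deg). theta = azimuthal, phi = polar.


rho = sqrt((-1)^2 + (-5)^2 + (-12)^2) = 13.0384
theta = atan2(-5, -1) = 258.6901 deg
phi = acos(-12/13.0384) = 156.9785 deg

rho = 13.0384, theta = 258.6901 deg, phi = 156.9785 deg


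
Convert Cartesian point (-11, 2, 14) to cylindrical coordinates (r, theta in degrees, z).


r = sqrt((-11)^2 + 2^2) = 11.1803
theta = atan2(2, -11) = 169.6952 deg
z = 14

r = 11.1803, theta = 169.6952 deg, z = 14


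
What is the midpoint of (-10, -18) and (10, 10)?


Midpoint = ((-10+10)/2, (-18+10)/2) = (0, -4)

(0, -4)


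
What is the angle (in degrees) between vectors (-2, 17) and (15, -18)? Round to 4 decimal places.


dot = -2*15 + 17*-18 = -336
|u| = 17.1172, |v| = 23.4307
cos(angle) = -0.8378
angle = 146.9043 degrees

146.9043 degrees


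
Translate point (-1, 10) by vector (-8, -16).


Translation: (x+dx, y+dy) = (-1+-8, 10+-16) = (-9, -6)

(-9, -6)


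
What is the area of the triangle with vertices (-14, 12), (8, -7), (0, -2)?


Area = |x1(y2-y3) + x2(y3-y1) + x3(y1-y2)| / 2
= |-14*(-7--2) + 8*(-2-12) + 0*(12--7)| / 2
= 21

21


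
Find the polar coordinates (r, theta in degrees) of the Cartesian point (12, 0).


r = sqrt(12^2 + 0^2) = 12
theta = atan2(0, 12) = 0 degrees

r = 12, theta = 0 degrees


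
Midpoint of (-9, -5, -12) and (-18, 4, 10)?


Midpoint = ((-9+-18)/2, (-5+4)/2, (-12+10)/2) = (-13.5, -0.5, -1)

(-13.5, -0.5, -1)


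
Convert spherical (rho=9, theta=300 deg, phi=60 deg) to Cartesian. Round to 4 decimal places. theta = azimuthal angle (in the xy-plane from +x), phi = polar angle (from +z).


x = 9 * sin(60) * cos(300) = 3.8971
y = 9 * sin(60) * sin(300) = -6.75
z = 9 * cos(60) = 4.5

(3.8971, -6.75, 4.5)
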